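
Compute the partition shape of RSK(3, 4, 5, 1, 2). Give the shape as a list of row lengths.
RSK row insertion gives P = [[1, 2, 5], [3, 4]], which has shape [3, 2].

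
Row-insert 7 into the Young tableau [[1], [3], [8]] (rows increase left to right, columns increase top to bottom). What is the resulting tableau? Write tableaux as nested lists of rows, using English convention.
7 is larger than every entry of row 1, so it is appended to row 1. The new tableau is [[1, 7], [3], [8]].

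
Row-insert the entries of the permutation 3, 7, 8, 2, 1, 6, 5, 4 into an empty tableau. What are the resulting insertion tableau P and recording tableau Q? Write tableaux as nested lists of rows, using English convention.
P = [[1, 4, 8], [2, 5], [3, 6], [7]], Q = [[1, 2, 3], [4, 6], [5, 7], [8]]

Insert each entry of the permutation into P by Schensted row insertion, recording in Q the position of each new cell.

Insert 3: appended to row 1. P = [[3]].
Insert 7: appended to row 1. P = [[3, 7]].
Insert 8: appended to row 1. P = [[3, 7, 8]].
Insert 2: 2 bumps 3 from row 1; 3 starts row 2. P = [[2, 7, 8], [3]].
Insert 1: 1 bumps 2 from row 1; 2 bumps 3 from row 2; 3 starts row 3. P = [[1, 7, 8], [2], [3]].
Insert 6: 6 bumps 7 from row 1; 7 appends to row 2. P = [[1, 6, 8], [2, 7], [3]].
Insert 5: 5 bumps 6 from row 1; 6 bumps 7 from row 2; 7 appends to row 3. P = [[1, 5, 8], [2, 6], [3, 7]].
Insert 4: 4 bumps 5 from row 1; 5 bumps 6 from row 2; 6 bumps 7 from row 3; 7 starts row 4. P = [[1, 4, 8], [2, 5], [3, 6], [7]].

So P = [[1, 4, 8], [2, 5], [3, 6], [7]], Q = [[1, 2, 3], [4, 6], [5, 7], [8]].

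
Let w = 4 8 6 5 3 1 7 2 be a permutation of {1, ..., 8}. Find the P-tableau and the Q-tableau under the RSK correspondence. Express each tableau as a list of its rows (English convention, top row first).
P = [[1, 2, 7], [3, 5], [4], [6], [8]], Q = [[1, 2, 7], [3, 8], [4], [5], [6]]

Insert each entry of the permutation into P by Schensted row insertion, recording in Q the position of each new cell.

Insert 4: appended to row 1. P = [[4]], Q = [[1]].
Insert 8: appended to row 1. P = [[4, 8]], Q = [[1, 2]].
Insert 6: 6 bumps 8 from row 1; 8 starts row 2. P = [[4, 6], [8]], Q = [[1, 2], [3]].
Insert 5: 5 bumps 6 from row 1; 6 bumps 8 from row 2; 8 starts row 3. P = [[4, 5], [6], [8]], Q = [[1, 2], [3], [4]].
Insert 3: 3 bumps 4 from row 1; 4 bumps 6 from row 2; 6 bumps 8 from row 3; 8 starts row 4. P = [[3, 5], [4], [6], [8]], Q = [[1, 2], [3], [4], [5]].
Insert 1: 1 bumps 3 from row 1; 3 bumps 4 from row 2; 4 bumps 6 from row 3; 6 bumps 8 from row 4; 8 starts row 5. P = [[1, 5], [3], [4], [6], [8]], Q = [[1, 2], [3], [4], [5], [6]].
Insert 7: appended to row 1. P = [[1, 5, 7], [3], [4], [6], [8]], Q = [[1, 2, 7], [3], [4], [5], [6]].
Insert 2: 2 bumps 5 from row 1; 5 appends to row 2. P = [[1, 2, 7], [3, 5], [4], [6], [8]], Q = [[1, 2, 7], [3, 8], [4], [5], [6]].

So P = [[1, 2, 7], [3, 5], [4], [6], [8]], Q = [[1, 2, 7], [3, 8], [4], [5], [6]].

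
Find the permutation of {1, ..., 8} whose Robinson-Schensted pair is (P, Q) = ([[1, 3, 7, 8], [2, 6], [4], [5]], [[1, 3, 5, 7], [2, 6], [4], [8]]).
Reverse RSK: for i = n, n-1, ..., 1, locate i in Q, remove the corresponding corner cell from P, and reverse-bump its entry up through P; the value ejected from row 1 is w(i).

So w = 5 4 6 2 7 3 8 1.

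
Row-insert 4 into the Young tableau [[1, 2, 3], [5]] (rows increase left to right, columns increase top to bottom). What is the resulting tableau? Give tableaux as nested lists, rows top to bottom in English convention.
4 is larger than every entry of row 1, so it is appended to row 1. The new tableau is [[1, 2, 3, 4], [5]].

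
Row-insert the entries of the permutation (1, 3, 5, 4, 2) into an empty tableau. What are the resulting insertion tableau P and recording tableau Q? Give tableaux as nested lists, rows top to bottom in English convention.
P = [[1, 2, 4], [3], [5]], Q = [[1, 2, 3], [4], [5]]

Insert each entry of the permutation into P by Schensted row insertion, recording in Q the position of each new cell.

Insert 1: appended to row 1. P = [[1]].
Insert 3: appended to row 1. P = [[1, 3]].
Insert 5: appended to row 1. P = [[1, 3, 5]].
Insert 4: 4 bumps 5 from row 1; 5 starts row 2. P = [[1, 3, 4], [5]].
Insert 2: 2 bumps 3 from row 1; 3 bumps 5 from row 2; 5 starts row 3. P = [[1, 2, 4], [3], [5]].

So P = [[1, 2, 4], [3], [5]], Q = [[1, 2, 3], [4], [5]].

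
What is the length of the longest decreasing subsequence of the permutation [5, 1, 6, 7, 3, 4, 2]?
3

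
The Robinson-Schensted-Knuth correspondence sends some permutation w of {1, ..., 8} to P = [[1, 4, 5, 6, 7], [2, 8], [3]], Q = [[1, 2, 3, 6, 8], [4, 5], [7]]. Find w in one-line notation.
Reverse the RSK construction: for i from n down to 1, find the cell of Q containing i, remove the entry at that cell from P, and reverse-bump it up through P; the value ejected from row 1 is w(i).

Step i=8: Q has 8 at row 1, column 5; remove that cell from P, ejecting 7. So w(8) = 7. P is now [[1, 4, 5, 6], [2, 8], [3]].
Step i=7: Q has 7 at row 3, column 1; remove 3 from row 3 of P and reverse-bump: 3 enters row 2 and ejects 2; 2 enters row 1 and ejects 1. So w(7) = 1. P is now [[2, 4, 5, 6], [3, 8]].
Step i=6: Q has 6 at row 1, column 4; remove that cell from P, ejecting 6. So w(6) = 6. P is now [[2, 4, 5], [3, 8]].
Step i=5: Q has 5 at row 2, column 2; remove 8 from row 2 of P and reverse-bump: 8 enters row 1 and ejects 5. So w(5) = 5. P is now [[2, 4, 8], [3]].
Step i=4: Q has 4 at row 2, column 1; remove 3 from row 2 of P and reverse-bump: 3 enters row 1 and ejects 2. So w(4) = 2. P is now [[3, 4, 8]].
Step i=3: Q has 3 at row 1, column 3; remove that cell from P, ejecting 8. So w(3) = 8. P is now [[3, 4]].
Step i=2: Q has 2 at row 1, column 2; remove that cell from P, ejecting 4. So w(2) = 4. P is now [[3]].
Step i=1: Q has 1 at row 1, column 1; remove that cell from P, ejecting 3. So w(1) = 3. P is now [].

So w = 3 4 8 2 5 6 1 7.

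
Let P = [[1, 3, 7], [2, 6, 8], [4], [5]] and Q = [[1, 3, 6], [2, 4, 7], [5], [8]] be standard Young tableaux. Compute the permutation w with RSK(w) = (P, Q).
Reverse the RSK construction: for i from n down to 1, find the cell of Q containing i, remove the entry at that cell from P, and reverse-bump it up through P; the value ejected from row 1 is w(i).

Step i=8: Q has 8 at row 4, column 1; remove 5 from row 4 of P and reverse-bump: 5 enters row 3 and ejects 4; 4 enters row 2 and ejects 2; 2 enters row 1 and ejects 1. So w(8) = 1. P is now [[2, 3, 7], [4, 6, 8], [5]].
Step i=7: Q has 7 at row 2, column 3; remove 8 from row 2 of P and reverse-bump: 8 enters row 1 and ejects 7. So w(7) = 7. P is now [[2, 3, 8], [4, 6], [5]].
Step i=6: Q has 6 at row 1, column 3; remove that cell from P, ejecting 8. So w(6) = 8. P is now [[2, 3], [4, 6], [5]].
Step i=5: Q has 5 at row 3, column 1; remove 5 from row 3 of P and reverse-bump: 5 enters row 2 and ejects 4; 4 enters row 1 and ejects 3. So w(5) = 3. P is now [[2, 4], [5, 6]].
Step i=4: Q has 4 at row 2, column 2; remove 6 from row 2 of P and reverse-bump: 6 enters row 1 and ejects 4. So w(4) = 4. P is now [[2, 6], [5]].
Step i=3: Q has 3 at row 1, column 2; remove that cell from P, ejecting 6. So w(3) = 6. P is now [[2], [5]].
Step i=2: Q has 2 at row 2, column 1; remove 5 from row 2 of P and reverse-bump: 5 enters row 1 and ejects 2. So w(2) = 2. P is now [[5]].
Step i=1: Q has 1 at row 1, column 1; remove that cell from P, ejecting 5. So w(1) = 5. P is now [].

So w = 5 2 6 4 3 8 7 1.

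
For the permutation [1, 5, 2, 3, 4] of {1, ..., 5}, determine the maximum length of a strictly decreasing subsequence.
2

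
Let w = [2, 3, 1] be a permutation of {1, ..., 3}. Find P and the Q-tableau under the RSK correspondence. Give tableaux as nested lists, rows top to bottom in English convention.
Insert each entry of the permutation into P by Schensted row insertion, recording in Q the position of each new cell.

Insert 2: appended to row 1. P = [[2]].
Insert 3: appended to row 1. P = [[2, 3]].
Insert 1: 1 bumps 2 from row 1; 2 starts row 2. P = [[1, 3], [2]].

So P = [[1, 3], [2]], Q = [[1, 2], [3]].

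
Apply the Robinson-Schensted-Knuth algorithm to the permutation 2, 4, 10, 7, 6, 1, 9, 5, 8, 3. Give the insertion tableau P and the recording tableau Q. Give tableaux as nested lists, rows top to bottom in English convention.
P = [[1, 3, 5, 8], [2, 4, 9], [6], [7], [10]], Q = [[1, 2, 3, 7], [4, 8, 9], [5], [6], [10]]

Insert each entry of the permutation into P by Schensted row insertion, recording in Q the position of each new cell.

Insert 2: appended to row 1. P = [[2]].
Insert 4: appended to row 1. P = [[2, 4]].
Insert 10: appended to row 1. P = [[2, 4, 10]].
Insert 7: 7 bumps 10 from row 1; 10 starts row 2. P = [[2, 4, 7], [10]].
Insert 6: 6 bumps 7 from row 1; 7 bumps 10 from row 2; 10 starts row 3. P = [[2, 4, 6], [7], [10]].
Insert 1: 1 bumps 2 from row 1; 2 bumps 7 from row 2; 7 bumps 10 from row 3; 10 starts row 4. P = [[1, 4, 6], [2], [7], [10]].
Insert 9: appended to row 1. P = [[1, 4, 6, 9], [2], [7], [10]].
Insert 5: 5 bumps 6 from row 1; 6 appends to row 2. P = [[1, 4, 5, 9], [2, 6], [7], [10]].
Insert 8: 8 bumps 9 from row 1; 9 appends to row 2. P = [[1, 4, 5, 8], [2, 6, 9], [7], [10]].
Insert 3: 3 bumps 4 from row 1; 4 bumps 6 from row 2; 6 bumps 7 from row 3; 7 bumps 10 from row 4; 10 starts row 5. P = [[1, 3, 5, 8], [2, 4, 9], [6], [7], [10]].

So P = [[1, 3, 5, 8], [2, 4, 9], [6], [7], [10]], Q = [[1, 2, 3, 7], [4, 8, 9], [5], [6], [10]].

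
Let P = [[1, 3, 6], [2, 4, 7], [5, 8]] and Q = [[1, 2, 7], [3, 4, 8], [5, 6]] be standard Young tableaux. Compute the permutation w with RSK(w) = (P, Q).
5 8 2 4 1 3 7 6

Reverse the RSK construction: for i from n down to 1, find the cell of Q containing i, remove the entry at that cell from P, and reverse-bump it up through P; the value ejected from row 1 is w(i).

Step i=8: Q has 8 at row 2, column 3; remove 7 from row 2 of P and reverse-bump: 7 enters row 1 and ejects 6. So w(8) = 6. P is now [[1, 3, 7], [2, 4], [5, 8]].
Step i=7: Q has 7 at row 1, column 3; remove that cell from P, ejecting 7. So w(7) = 7. P is now [[1, 3], [2, 4], [5, 8]].
Step i=6: Q has 6 at row 3, column 2; remove 8 from row 3 of P and reverse-bump: 8 enters row 2 and ejects 4; 4 enters row 1 and ejects 3. So w(6) = 3. P is now [[1, 4], [2, 8], [5]].
Step i=5: Q has 5 at row 3, column 1; remove 5 from row 3 of P and reverse-bump: 5 enters row 2 and ejects 2; 2 enters row 1 and ejects 1. So w(5) = 1. P is now [[2, 4], [5, 8]].
Step i=4: Q has 4 at row 2, column 2; remove 8 from row 2 of P and reverse-bump: 8 enters row 1 and ejects 4. So w(4) = 4. P is now [[2, 8], [5]].
Step i=3: Q has 3 at row 2, column 1; remove 5 from row 2 of P and reverse-bump: 5 enters row 1 and ejects 2. So w(3) = 2. P is now [[5, 8]].
Step i=2: Q has 2 at row 1, column 2; remove that cell from P, ejecting 8. So w(2) = 8. P is now [[5]].
Step i=1: Q has 1 at row 1, column 1; remove that cell from P, ejecting 5. So w(1) = 5. P is now [].

So w = 5 8 2 4 1 3 7 6.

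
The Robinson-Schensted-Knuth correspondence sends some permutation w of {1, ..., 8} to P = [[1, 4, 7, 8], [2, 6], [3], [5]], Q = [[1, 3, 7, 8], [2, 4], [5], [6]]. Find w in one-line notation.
Reverse the RSK construction: for i from n down to 1, find the cell of Q containing i, remove the entry at that cell from P, and reverse-bump it up through P; the value ejected from row 1 is w(i).

Step i=8: Q has 8 at row 1, column 4; remove that cell from P, ejecting 8. So w(8) = 8. P is now [[1, 4, 7], [2, 6], [3], [5]].
Step i=7: Q has 7 at row 1, column 3; remove that cell from P, ejecting 7. So w(7) = 7. P is now [[1, 4], [2, 6], [3], [5]].
Step i=6: Q has 6 at row 4, column 1; remove 5 from row 4 of P and reverse-bump: 5 enters row 3 and ejects 3; 3 enters row 2 and ejects 2; 2 enters row 1 and ejects 1. So w(6) = 1. P is now [[2, 4], [3, 6], [5]].
Step i=5: Q has 5 at row 3, column 1; remove 5 from row 3 of P and reverse-bump: 5 enters row 2 and ejects 3; 3 enters row 1 and ejects 2. So w(5) = 2. P is now [[3, 4], [5, 6]].
Step i=4: Q has 4 at row 2, column 2; remove 6 from row 2 of P and reverse-bump: 6 enters row 1 and ejects 4. So w(4) = 4. P is now [[3, 6], [5]].
Step i=3: Q has 3 at row 1, column 2; remove that cell from P, ejecting 6. So w(3) = 6. P is now [[3], [5]].
Step i=2: Q has 2 at row 2, column 1; remove 5 from row 2 of P and reverse-bump: 5 enters row 1 and ejects 3. So w(2) = 3. P is now [[5]].
Step i=1: Q has 1 at row 1, column 1; remove that cell from P, ejecting 5. So w(1) = 5. P is now [].

So w = 5 3 6 4 2 1 7 8.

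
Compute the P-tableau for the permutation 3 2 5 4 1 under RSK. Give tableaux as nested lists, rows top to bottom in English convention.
P = [[1, 4], [2, 5], [3]]

Insert 3: appended to row 1. P = [[3]].
Insert 2: 2 bumps 3 from row 1; 3 starts row 2. P = [[2], [3]].
Insert 5: appended to row 1. P = [[2, 5], [3]].
Insert 4: 4 bumps 5 from row 1; 5 appends to row 2. P = [[2, 4], [3, 5]].
Insert 1: 1 bumps 2 from row 1; 2 bumps 3 from row 2; 3 starts row 3. P = [[1, 4], [2, 5], [3]].

So P = [[1, 4], [2, 5], [3]].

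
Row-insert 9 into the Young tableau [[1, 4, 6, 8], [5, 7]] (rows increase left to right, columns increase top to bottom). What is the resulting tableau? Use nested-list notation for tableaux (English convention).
9 is larger than every entry of row 1, so it is appended to row 1. The new tableau is [[1, 4, 6, 8, 9], [5, 7]].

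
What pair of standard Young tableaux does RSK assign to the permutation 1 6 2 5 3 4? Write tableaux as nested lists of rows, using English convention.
Insert each entry of the permutation into P by Schensted row insertion, recording in Q the position of each new cell.

After inserting 1: P = [[1]].
After inserting 6: P = [[1, 6]].
After inserting 2: P = [[1, 2], [6]].
After inserting 5: P = [[1, 2, 5], [6]].
After inserting 3: P = [[1, 2, 3], [5], [6]].
After inserting 4: P = [[1, 2, 3, 4], [5], [6]].

So P = [[1, 2, 3, 4], [5], [6]], Q = [[1, 2, 4, 6], [3], [5]].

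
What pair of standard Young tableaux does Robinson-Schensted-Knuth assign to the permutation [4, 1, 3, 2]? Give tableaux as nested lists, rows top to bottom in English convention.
Insert each entry of the permutation into P by Schensted row insertion, recording in Q the position of each new cell.

After inserting 4: P = [[4]].
After inserting 1: P = [[1], [4]].
After inserting 3: P = [[1, 3], [4]].
After inserting 2: P = [[1, 2], [3], [4]].

So P = [[1, 2], [3], [4]], Q = [[1, 3], [2], [4]].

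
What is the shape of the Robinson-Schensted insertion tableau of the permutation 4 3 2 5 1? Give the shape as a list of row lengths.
Row-insert each entry into an empty tableau.

After inserting 4: P = [[4]].
After inserting 3: P = [[3], [4]].
After inserting 2: P = [[2], [3], [4]].
After inserting 5: P = [[2, 5], [3], [4]].
After inserting 1: P = [[1, 5], [2], [3], [4]].

The final insertion tableau P = [[1, 5], [2], [3], [4]] has shape [2, 1, 1, 1].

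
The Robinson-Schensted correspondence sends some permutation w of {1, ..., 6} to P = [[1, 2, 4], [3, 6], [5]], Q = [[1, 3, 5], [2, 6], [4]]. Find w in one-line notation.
5 1 3 2 6 4

Reverse RSK: for i = n, n-1, ..., 1, locate i in Q, remove the corresponding corner cell from P, and reverse-bump its entry up through P; the value ejected from row 1 is w(i).

So w = 5 1 3 2 6 4.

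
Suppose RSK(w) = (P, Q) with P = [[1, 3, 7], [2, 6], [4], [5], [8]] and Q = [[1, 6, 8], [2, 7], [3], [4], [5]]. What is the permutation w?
8 5 4 2 1 6 3 7

Reverse the RSK construction: for i from n down to 1, find the cell of Q containing i, remove the entry at that cell from P, and reverse-bump it up through P; the value ejected from row 1 is w(i).

Step i=8: Q has 8 at row 1, column 3; remove that cell from P, ejecting 7. So w(8) = 7. P is now [[1, 3], [2, 6], [4], [5], [8]].
Step i=7: Q has 7 at row 2, column 2; remove 6 from row 2 of P and reverse-bump: 6 enters row 1 and ejects 3. So w(7) = 3. P is now [[1, 6], [2], [4], [5], [8]].
Step i=6: Q has 6 at row 1, column 2; remove that cell from P, ejecting 6. So w(6) = 6. P is now [[1], [2], [4], [5], [8]].
Step i=5: Q has 5 at row 5, column 1; remove 8 from row 5 of P and reverse-bump: 8 enters row 4 and ejects 5; 5 enters row 3 and ejects 4; 4 enters row 2 and ejects 2; 2 enters row 1 and ejects 1. So w(5) = 1. P is now [[2], [4], [5], [8]].
Step i=4: Q has 4 at row 4, column 1; remove 8 from row 4 of P and reverse-bump: 8 enters row 3 and ejects 5; 5 enters row 2 and ejects 4; 4 enters row 1 and ejects 2. So w(4) = 2. P is now [[4], [5], [8]].
Step i=3: Q has 3 at row 3, column 1; remove 8 from row 3 of P and reverse-bump: 8 enters row 2 and ejects 5; 5 enters row 1 and ejects 4. So w(3) = 4. P is now [[5], [8]].
Step i=2: Q has 2 at row 2, column 1; remove 8 from row 2 of P and reverse-bump: 8 enters row 1 and ejects 5. So w(2) = 5. P is now [[8]].
Step i=1: Q has 1 at row 1, column 1; remove that cell from P, ejecting 8. So w(1) = 8. P is now [].

So w = 8 5 4 2 1 6 3 7.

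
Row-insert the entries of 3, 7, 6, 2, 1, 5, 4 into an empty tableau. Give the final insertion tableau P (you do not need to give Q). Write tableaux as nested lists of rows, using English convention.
Insert 3: appended to row 1. P = [[3]].
Insert 7: appended to row 1. P = [[3, 7]].
Insert 6: 6 bumps 7 from row 1; 7 starts row 2. P = [[3, 6], [7]].
Insert 2: 2 bumps 3 from row 1; 3 bumps 7 from row 2; 7 starts row 3. P = [[2, 6], [3], [7]].
Insert 1: 1 bumps 2 from row 1; 2 bumps 3 from row 2; 3 bumps 7 from row 3; 7 starts row 4. P = [[1, 6], [2], [3], [7]].
Insert 5: 5 bumps 6 from row 1; 6 appends to row 2. P = [[1, 5], [2, 6], [3], [7]].
Insert 4: 4 bumps 5 from row 1; 5 bumps 6 from row 2; 6 appends to row 3. P = [[1, 4], [2, 5], [3, 6], [7]].

So P = [[1, 4], [2, 5], [3, 6], [7]].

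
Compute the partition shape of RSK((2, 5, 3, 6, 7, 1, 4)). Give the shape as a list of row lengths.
[4, 2, 1]

Row-insert each entry into an empty tableau.

After inserting 2: P = [[2]].
After inserting 5: P = [[2, 5]].
After inserting 3: P = [[2, 3], [5]].
After inserting 6: P = [[2, 3, 6], [5]].
After inserting 7: P = [[2, 3, 6, 7], [5]].
After inserting 1: P = [[1, 3, 6, 7], [2], [5]].
After inserting 4: P = [[1, 3, 4, 7], [2, 6], [5]].

The final insertion tableau P = [[1, 3, 4, 7], [2, 6], [5]] has shape [4, 2, 1].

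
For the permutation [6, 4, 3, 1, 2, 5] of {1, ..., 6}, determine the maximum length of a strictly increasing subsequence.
3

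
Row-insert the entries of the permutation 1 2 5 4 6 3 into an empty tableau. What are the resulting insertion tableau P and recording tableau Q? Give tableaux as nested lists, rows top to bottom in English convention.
P = [[1, 2, 3, 6], [4], [5]], Q = [[1, 2, 3, 5], [4], [6]]

Insert each entry of the permutation into P by Schensted row insertion, recording in Q the position of each new cell.

After inserting 1: P = [[1]].
After inserting 2: P = [[1, 2]].
After inserting 5: P = [[1, 2, 5]].
After inserting 4: P = [[1, 2, 4], [5]].
After inserting 6: P = [[1, 2, 4, 6], [5]].
After inserting 3: P = [[1, 2, 3, 6], [4], [5]].

So P = [[1, 2, 3, 6], [4], [5]], Q = [[1, 2, 3, 5], [4], [6]].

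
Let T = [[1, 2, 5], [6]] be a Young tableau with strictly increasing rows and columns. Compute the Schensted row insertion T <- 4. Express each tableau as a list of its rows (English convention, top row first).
[[1, 2, 4], [5], [6]]

In row 1, 4 replaces 5 (the leftmost entry greater than 4); 5 is bumped to row 2. In row 2, 5 replaces 6 (the leftmost entry greater than 5); 6 is bumped to row 3. 6 starts a new row 3. The new tableau is [[1, 2, 4], [5], [6]].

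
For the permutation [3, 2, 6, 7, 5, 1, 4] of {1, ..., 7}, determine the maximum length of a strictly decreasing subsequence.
3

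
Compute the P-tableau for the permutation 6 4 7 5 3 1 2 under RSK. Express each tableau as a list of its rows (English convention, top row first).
P = [[1, 2], [3, 5], [4, 7], [6]]

Insert 6: appended to row 1. P = [[6]].
Insert 4: 4 bumps 6 from row 1; 6 starts row 2. P = [[4], [6]].
Insert 7: appended to row 1. P = [[4, 7], [6]].
Insert 5: 5 bumps 7 from row 1; 7 appends to row 2. P = [[4, 5], [6, 7]].
Insert 3: 3 bumps 4 from row 1; 4 bumps 6 from row 2; 6 starts row 3. P = [[3, 5], [4, 7], [6]].
Insert 1: 1 bumps 3 from row 1; 3 bumps 4 from row 2; 4 bumps 6 from row 3; 6 starts row 4. P = [[1, 5], [3, 7], [4], [6]].
Insert 2: 2 bumps 5 from row 1; 5 bumps 7 from row 2; 7 appends to row 3. P = [[1, 2], [3, 5], [4, 7], [6]].

So P = [[1, 2], [3, 5], [4, 7], [6]].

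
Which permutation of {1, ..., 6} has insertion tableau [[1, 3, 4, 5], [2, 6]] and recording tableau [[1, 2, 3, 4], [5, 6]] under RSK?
Reverse the RSK construction: for i from n down to 1, find the cell of Q containing i, remove the entry at that cell from P, and reverse-bump it up through P; the value ejected from row 1 is w(i).

Step i=6: Q has 6 at row 2, column 2; remove 6 from row 2 of P and reverse-bump: 6 enters row 1 and ejects 5. So w(6) = 5. P is now [[1, 3, 4, 6], [2]].
Step i=5: Q has 5 at row 2, column 1; remove 2 from row 2 of P and reverse-bump: 2 enters row 1 and ejects 1. So w(5) = 1. P is now [[2, 3, 4, 6]].
Step i=4: Q has 4 at row 1, column 4; remove that cell from P, ejecting 6. So w(4) = 6. P is now [[2, 3, 4]].
Step i=3: Q has 3 at row 1, column 3; remove that cell from P, ejecting 4. So w(3) = 4. P is now [[2, 3]].
Step i=2: Q has 2 at row 1, column 2; remove that cell from P, ejecting 3. So w(2) = 3. P is now [[2]].
Step i=1: Q has 1 at row 1, column 1; remove that cell from P, ejecting 2. So w(1) = 2. P is now [].

So w = 2 3 4 6 1 5.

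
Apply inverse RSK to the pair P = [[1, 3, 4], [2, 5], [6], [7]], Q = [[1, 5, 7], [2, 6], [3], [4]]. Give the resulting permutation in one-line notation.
7 6 2 1 5 3 4

Reverse the RSK construction: for i from n down to 1, find the cell of Q containing i, remove the entry at that cell from P, and reverse-bump it up through P; the value ejected from row 1 is w(i).

Step i=7: Q has 7 at row 1, column 3; remove that cell from P, ejecting 4. So w(7) = 4. P is now [[1, 3], [2, 5], [6], [7]].
Step i=6: Q has 6 at row 2, column 2; remove 5 from row 2 of P and reverse-bump: 5 enters row 1 and ejects 3. So w(6) = 3. P is now [[1, 5], [2], [6], [7]].
Step i=5: Q has 5 at row 1, column 2; remove that cell from P, ejecting 5. So w(5) = 5. P is now [[1], [2], [6], [7]].
Step i=4: Q has 4 at row 4, column 1; remove 7 from row 4 of P and reverse-bump: 7 enters row 3 and ejects 6; 6 enters row 2 and ejects 2; 2 enters row 1 and ejects 1. So w(4) = 1. P is now [[2], [6], [7]].
Step i=3: Q has 3 at row 3, column 1; remove 7 from row 3 of P and reverse-bump: 7 enters row 2 and ejects 6; 6 enters row 1 and ejects 2. So w(3) = 2. P is now [[6], [7]].
Step i=2: Q has 2 at row 2, column 1; remove 7 from row 2 of P and reverse-bump: 7 enters row 1 and ejects 6. So w(2) = 6. P is now [[7]].
Step i=1: Q has 1 at row 1, column 1; remove that cell from P, ejecting 7. So w(1) = 7. P is now [].

So w = 7 6 2 1 5 3 4.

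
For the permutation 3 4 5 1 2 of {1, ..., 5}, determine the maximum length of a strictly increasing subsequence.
3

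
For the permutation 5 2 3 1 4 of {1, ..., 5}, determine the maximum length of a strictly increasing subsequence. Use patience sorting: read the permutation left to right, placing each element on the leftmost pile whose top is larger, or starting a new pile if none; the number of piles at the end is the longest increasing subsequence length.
5: new pile. tops = [5]
2: onto pile 1 (replacing 5). tops = [2]
3: new pile. tops = [2, 3]
1: onto pile 1 (replacing 2). tops = [1, 3]
4: new pile. tops = [1, 3, 4]

3 piles, so the longest increasing subsequence has length 3.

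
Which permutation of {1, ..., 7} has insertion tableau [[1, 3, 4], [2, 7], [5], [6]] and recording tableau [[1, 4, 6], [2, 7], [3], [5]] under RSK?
Reverse the RSK construction: for i from n down to 1, find the cell of Q containing i, remove the entry at that cell from P, and reverse-bump it up through P; the value ejected from row 1 is w(i).

Step i=7: Q has 7 at row 2, column 2; remove 7 from row 2 of P and reverse-bump: 7 enters row 1 and ejects 4. So w(7) = 4. P is now [[1, 3, 7], [2], [5], [6]].
Step i=6: Q has 6 at row 1, column 3; remove that cell from P, ejecting 7. So w(6) = 7. P is now [[1, 3], [2], [5], [6]].
Step i=5: Q has 5 at row 4, column 1; remove 6 from row 4 of P and reverse-bump: 6 enters row 3 and ejects 5; 5 enters row 2 and ejects 2; 2 enters row 1 and ejects 1. So w(5) = 1. P is now [[2, 3], [5], [6]].
Step i=4: Q has 4 at row 1, column 2; remove that cell from P, ejecting 3. So w(4) = 3. P is now [[2], [5], [6]].
Step i=3: Q has 3 at row 3, column 1; remove 6 from row 3 of P and reverse-bump: 6 enters row 2 and ejects 5; 5 enters row 1 and ejects 2. So w(3) = 2. P is now [[5], [6]].
Step i=2: Q has 2 at row 2, column 1; remove 6 from row 2 of P and reverse-bump: 6 enters row 1 and ejects 5. So w(2) = 5. P is now [[6]].
Step i=1: Q has 1 at row 1, column 1; remove that cell from P, ejecting 6. So w(1) = 6. P is now [].

So w = 6 5 2 3 1 7 4.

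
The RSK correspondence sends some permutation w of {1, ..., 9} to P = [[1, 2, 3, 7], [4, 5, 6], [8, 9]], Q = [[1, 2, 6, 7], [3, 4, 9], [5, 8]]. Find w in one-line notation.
8 9 4 5 1 6 7 2 3

Reverse the RSK construction: for i from n down to 1, find the cell of Q containing i, remove the entry at that cell from P, and reverse-bump it up through P; the value ejected from row 1 is w(i).

Step i=9: Q has 9 at row 2, column 3; remove 6 from row 2 of P and reverse-bump: 6 enters row 1 and ejects 3. So w(9) = 3. P is now [[1, 2, 6, 7], [4, 5], [8, 9]].
Step i=8: Q has 8 at row 3, column 2; remove 9 from row 3 of P and reverse-bump: 9 enters row 2 and ejects 5; 5 enters row 1 and ejects 2. So w(8) = 2. P is now [[1, 5, 6, 7], [4, 9], [8]].
Step i=7: Q has 7 at row 1, column 4; remove that cell from P, ejecting 7. So w(7) = 7. P is now [[1, 5, 6], [4, 9], [8]].
Step i=6: Q has 6 at row 1, column 3; remove that cell from P, ejecting 6. So w(6) = 6. P is now [[1, 5], [4, 9], [8]].
Step i=5: Q has 5 at row 3, column 1; remove 8 from row 3 of P and reverse-bump: 8 enters row 2 and ejects 4; 4 enters row 1 and ejects 1. So w(5) = 1. P is now [[4, 5], [8, 9]].
Step i=4: Q has 4 at row 2, column 2; remove 9 from row 2 of P and reverse-bump: 9 enters row 1 and ejects 5. So w(4) = 5. P is now [[4, 9], [8]].
Step i=3: Q has 3 at row 2, column 1; remove 8 from row 2 of P and reverse-bump: 8 enters row 1 and ejects 4. So w(3) = 4. P is now [[8, 9]].
Step i=2: Q has 2 at row 1, column 2; remove that cell from P, ejecting 9. So w(2) = 9. P is now [[8]].
Step i=1: Q has 1 at row 1, column 1; remove that cell from P, ejecting 8. So w(1) = 8. P is now [].

So w = 8 9 4 5 1 6 7 2 3.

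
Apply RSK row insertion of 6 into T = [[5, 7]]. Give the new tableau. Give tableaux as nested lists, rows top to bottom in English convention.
In row 1, 6 replaces 7 (the leftmost entry greater than 6); 7 is bumped to row 2. 7 starts a new row 2. The new tableau is [[5, 6], [7]].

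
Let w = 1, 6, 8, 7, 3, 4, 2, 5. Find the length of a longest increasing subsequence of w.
4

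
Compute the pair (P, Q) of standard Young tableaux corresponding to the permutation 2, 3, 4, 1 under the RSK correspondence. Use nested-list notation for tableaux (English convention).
P = [[1, 3, 4], [2]], Q = [[1, 2, 3], [4]]

Insert each entry of the permutation into P by Schensted row insertion, recording in Q the position of each new cell.

After inserting 2: P = [[2]].
After inserting 3: P = [[2, 3]].
After inserting 4: P = [[2, 3, 4]].
After inserting 1: P = [[1, 3, 4], [2]].

So P = [[1, 3, 4], [2]], Q = [[1, 2, 3], [4]].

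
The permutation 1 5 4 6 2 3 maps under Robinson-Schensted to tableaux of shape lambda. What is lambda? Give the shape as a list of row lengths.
Row-insert each entry into an empty tableau.

After inserting 1: P = [[1]].
After inserting 5: P = [[1, 5]].
After inserting 4: P = [[1, 4], [5]].
After inserting 6: P = [[1, 4, 6], [5]].
After inserting 2: P = [[1, 2, 6], [4], [5]].
After inserting 3: P = [[1, 2, 3], [4, 6], [5]].

The final insertion tableau P = [[1, 2, 3], [4, 6], [5]] has shape [3, 2, 1].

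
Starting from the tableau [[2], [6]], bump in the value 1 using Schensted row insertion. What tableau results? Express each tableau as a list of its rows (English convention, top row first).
In row 1, 1 replaces 2 (the leftmost entry greater than 1); 2 is bumped to row 2. In row 2, 2 replaces 6 (the leftmost entry greater than 2); 6 is bumped to row 3. 6 starts a new row 3. The new tableau is [[1], [2], [6]].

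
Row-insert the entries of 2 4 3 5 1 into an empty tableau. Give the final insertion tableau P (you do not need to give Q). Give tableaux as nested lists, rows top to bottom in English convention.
Insert 2: appended to row 1. P = [[2]].
Insert 4: appended to row 1. P = [[2, 4]].
Insert 3: 3 bumps 4 from row 1; 4 starts row 2. P = [[2, 3], [4]].
Insert 5: appended to row 1. P = [[2, 3, 5], [4]].
Insert 1: 1 bumps 2 from row 1; 2 bumps 4 from row 2; 4 starts row 3. P = [[1, 3, 5], [2], [4]].

So P = [[1, 3, 5], [2], [4]].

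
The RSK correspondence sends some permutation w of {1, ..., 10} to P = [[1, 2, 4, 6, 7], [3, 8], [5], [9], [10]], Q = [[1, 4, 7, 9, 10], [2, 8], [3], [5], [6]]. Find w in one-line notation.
Reverse the RSK construction: for i from n down to 1, find the cell of Q containing i, remove the entry at that cell from P, and reverse-bump it up through P; the value ejected from row 1 is w(i).

Step i=10: Q has 10 at row 1, column 5; remove that cell from P, ejecting 7. So w(10) = 7. P is now [[1, 2, 4, 6], [3, 8], [5], [9], [10]].
Step i=9: Q has 9 at row 1, column 4; remove that cell from P, ejecting 6. So w(9) = 6. P is now [[1, 2, 4], [3, 8], [5], [9], [10]].
Step i=8: Q has 8 at row 2, column 2; remove 8 from row 2 of P and reverse-bump: 8 enters row 1 and ejects 4. So w(8) = 4. P is now [[1, 2, 8], [3], [5], [9], [10]].
Step i=7: Q has 7 at row 1, column 3; remove that cell from P, ejecting 8. So w(7) = 8. P is now [[1, 2], [3], [5], [9], [10]].
Step i=6: Q has 6 at row 5, column 1; remove 10 from row 5 of P and reverse-bump: 10 enters row 4 and ejects 9; 9 enters row 3 and ejects 5; 5 enters row 2 and ejects 3; 3 enters row 1 and ejects 2. So w(6) = 2. P is now [[1, 3], [5], [9], [10]].
Step i=5: Q has 5 at row 4, column 1; remove 10 from row 4 of P and reverse-bump: 10 enters row 3 and ejects 9; 9 enters row 2 and ejects 5; 5 enters row 1 and ejects 3. So w(5) = 3. P is now [[1, 5], [9], [10]].
Step i=4: Q has 4 at row 1, column 2; remove that cell from P, ejecting 5. So w(4) = 5. P is now [[1], [9], [10]].
Step i=3: Q has 3 at row 3, column 1; remove 10 from row 3 of P and reverse-bump: 10 enters row 2 and ejects 9; 9 enters row 1 and ejects 1. So w(3) = 1. P is now [[9], [10]].
Step i=2: Q has 2 at row 2, column 1; remove 10 from row 2 of P and reverse-bump: 10 enters row 1 and ejects 9. So w(2) = 9. P is now [[10]].
Step i=1: Q has 1 at row 1, column 1; remove that cell from P, ejecting 10. So w(1) = 10. P is now [].

So w = 10 9 1 5 3 2 8 4 6 7.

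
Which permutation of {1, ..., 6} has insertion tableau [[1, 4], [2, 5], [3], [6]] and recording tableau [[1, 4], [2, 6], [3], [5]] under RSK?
6 3 2 5 1 4

Reverse RSK: for i = n, n-1, ..., 1, locate i in Q, remove the corresponding corner cell from P, and reverse-bump its entry up through P; the value ejected from row 1 is w(i).

So w = 6 3 2 5 1 4.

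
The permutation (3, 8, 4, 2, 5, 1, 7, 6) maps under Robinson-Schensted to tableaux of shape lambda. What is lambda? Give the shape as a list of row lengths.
[4, 2, 1, 1]

Row-insert each entry into an empty tableau.

After inserting 3: P = [[3]].
After inserting 8: P = [[3, 8]].
After inserting 4: P = [[3, 4], [8]].
After inserting 2: P = [[2, 4], [3], [8]].
After inserting 5: P = [[2, 4, 5], [3], [8]].
After inserting 1: P = [[1, 4, 5], [2], [3], [8]].
After inserting 7: P = [[1, 4, 5, 7], [2], [3], [8]].
After inserting 6: P = [[1, 4, 5, 6], [2, 7], [3], [8]].

The final insertion tableau P = [[1, 4, 5, 6], [2, 7], [3], [8]] has shape [4, 2, 1, 1].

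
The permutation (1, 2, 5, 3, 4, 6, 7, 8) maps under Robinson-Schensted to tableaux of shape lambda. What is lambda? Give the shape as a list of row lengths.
[7, 1]

Row-insert each entry into an empty tableau.

After inserting 1: P = [[1]].
After inserting 2: P = [[1, 2]].
After inserting 5: P = [[1, 2, 5]].
After inserting 3: P = [[1, 2, 3], [5]].
After inserting 4: P = [[1, 2, 3, 4], [5]].
After inserting 6: P = [[1, 2, 3, 4, 6], [5]].
After inserting 7: P = [[1, 2, 3, 4, 6, 7], [5]].
After inserting 8: P = [[1, 2, 3, 4, 6, 7, 8], [5]].

The final insertion tableau P = [[1, 2, 3, 4, 6, 7, 8], [5]] has shape [7, 1].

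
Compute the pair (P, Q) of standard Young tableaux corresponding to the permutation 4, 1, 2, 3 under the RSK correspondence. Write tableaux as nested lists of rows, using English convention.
Insert each entry of the permutation into P by Schensted row insertion, recording in Q the position of each new cell.

After inserting 4: P = [[4]].
After inserting 1: P = [[1], [4]].
After inserting 2: P = [[1, 2], [4]].
After inserting 3: P = [[1, 2, 3], [4]].

So P = [[1, 2, 3], [4]], Q = [[1, 3, 4], [2]].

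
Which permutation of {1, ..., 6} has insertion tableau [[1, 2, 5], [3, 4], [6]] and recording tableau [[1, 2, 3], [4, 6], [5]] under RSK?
3 4 6 5 1 2

Reverse the RSK construction: for i from n down to 1, find the cell of Q containing i, remove the entry at that cell from P, and reverse-bump it up through P; the value ejected from row 1 is w(i).

Step i=6: Q has 6 at row 2, column 2; remove 4 from row 2 of P and reverse-bump: 4 enters row 1 and ejects 2. So w(6) = 2. P is now [[1, 4, 5], [3], [6]].
Step i=5: Q has 5 at row 3, column 1; remove 6 from row 3 of P and reverse-bump: 6 enters row 2 and ejects 3; 3 enters row 1 and ejects 1. So w(5) = 1. P is now [[3, 4, 5], [6]].
Step i=4: Q has 4 at row 2, column 1; remove 6 from row 2 of P and reverse-bump: 6 enters row 1 and ejects 5. So w(4) = 5. P is now [[3, 4, 6]].
Step i=3: Q has 3 at row 1, column 3; remove that cell from P, ejecting 6. So w(3) = 6. P is now [[3, 4]].
Step i=2: Q has 2 at row 1, column 2; remove that cell from P, ejecting 4. So w(2) = 4. P is now [[3]].
Step i=1: Q has 1 at row 1, column 1; remove that cell from P, ejecting 3. So w(1) = 3. P is now [].

So w = 3 4 6 5 1 2.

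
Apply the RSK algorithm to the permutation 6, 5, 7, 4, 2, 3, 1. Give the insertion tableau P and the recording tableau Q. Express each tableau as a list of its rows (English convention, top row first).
P = [[1, 3], [2, 7], [4], [5], [6]], Q = [[1, 3], [2, 6], [4], [5], [7]]

Insert each entry of the permutation into P by Schensted row insertion, recording in Q the position of each new cell.

After inserting 6: P = [[6]].
After inserting 5: P = [[5], [6]].
After inserting 7: P = [[5, 7], [6]].
After inserting 4: P = [[4, 7], [5], [6]].
After inserting 2: P = [[2, 7], [4], [5], [6]].
After inserting 3: P = [[2, 3], [4, 7], [5], [6]].
After inserting 1: P = [[1, 3], [2, 7], [4], [5], [6]].

So P = [[1, 3], [2, 7], [4], [5], [6]], Q = [[1, 3], [2, 6], [4], [5], [7]].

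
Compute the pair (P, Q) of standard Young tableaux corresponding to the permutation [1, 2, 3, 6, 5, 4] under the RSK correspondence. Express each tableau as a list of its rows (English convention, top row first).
Insert each entry of the permutation into P by Schensted row insertion, recording in Q the position of each new cell.

Insert 1: appended to row 1. P = [[1]].
Insert 2: appended to row 1. P = [[1, 2]].
Insert 3: appended to row 1. P = [[1, 2, 3]].
Insert 6: appended to row 1. P = [[1, 2, 3, 6]].
Insert 5: 5 bumps 6 from row 1; 6 starts row 2. P = [[1, 2, 3, 5], [6]].
Insert 4: 4 bumps 5 from row 1; 5 bumps 6 from row 2; 6 starts row 3. P = [[1, 2, 3, 4], [5], [6]].

So P = [[1, 2, 3, 4], [5], [6]], Q = [[1, 2, 3, 4], [5], [6]].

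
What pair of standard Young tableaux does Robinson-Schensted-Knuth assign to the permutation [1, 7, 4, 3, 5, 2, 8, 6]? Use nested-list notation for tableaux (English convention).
P = [[1, 2, 5, 6], [3, 8], [4], [7]], Q = [[1, 2, 5, 7], [3, 8], [4], [6]]

Insert each entry of the permutation into P by Schensted row insertion, recording in Q the position of each new cell.

Insert 1: appended to row 1. P = [[1]].
Insert 7: appended to row 1. P = [[1, 7]].
Insert 4: 4 bumps 7 from row 1; 7 starts row 2. P = [[1, 4], [7]].
Insert 3: 3 bumps 4 from row 1; 4 bumps 7 from row 2; 7 starts row 3. P = [[1, 3], [4], [7]].
Insert 5: appended to row 1. P = [[1, 3, 5], [4], [7]].
Insert 2: 2 bumps 3 from row 1; 3 bumps 4 from row 2; 4 bumps 7 from row 3; 7 starts row 4. P = [[1, 2, 5], [3], [4], [7]].
Insert 8: appended to row 1. P = [[1, 2, 5, 8], [3], [4], [7]].
Insert 6: 6 bumps 8 from row 1; 8 appends to row 2. P = [[1, 2, 5, 6], [3, 8], [4], [7]].

So P = [[1, 2, 5, 6], [3, 8], [4], [7]], Q = [[1, 2, 5, 7], [3, 8], [4], [6]].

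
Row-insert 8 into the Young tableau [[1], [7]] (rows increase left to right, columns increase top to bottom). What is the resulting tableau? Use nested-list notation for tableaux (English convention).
8 is larger than every entry of row 1, so it is appended to row 1. The new tableau is [[1, 8], [7]].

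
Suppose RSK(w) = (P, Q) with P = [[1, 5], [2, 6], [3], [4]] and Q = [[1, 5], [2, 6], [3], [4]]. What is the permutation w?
4 3 2 1 6 5

Reverse the RSK construction: for i from n down to 1, find the cell of Q containing i, remove the entry at that cell from P, and reverse-bump it up through P; the value ejected from row 1 is w(i).

Step i=6: Q has 6 at row 2, column 2; remove 6 from row 2 of P and reverse-bump: 6 enters row 1 and ejects 5. So w(6) = 5. P is now [[1, 6], [2], [3], [4]].
Step i=5: Q has 5 at row 1, column 2; remove that cell from P, ejecting 6. So w(5) = 6. P is now [[1], [2], [3], [4]].
Step i=4: Q has 4 at row 4, column 1; remove 4 from row 4 of P and reverse-bump: 4 enters row 3 and ejects 3; 3 enters row 2 and ejects 2; 2 enters row 1 and ejects 1. So w(4) = 1. P is now [[2], [3], [4]].
Step i=3: Q has 3 at row 3, column 1; remove 4 from row 3 of P and reverse-bump: 4 enters row 2 and ejects 3; 3 enters row 1 and ejects 2. So w(3) = 2. P is now [[3], [4]].
Step i=2: Q has 2 at row 2, column 1; remove 4 from row 2 of P and reverse-bump: 4 enters row 1 and ejects 3. So w(2) = 3. P is now [[4]].
Step i=1: Q has 1 at row 1, column 1; remove that cell from P, ejecting 4. So w(1) = 4. P is now [].

So w = 4 3 2 1 6 5.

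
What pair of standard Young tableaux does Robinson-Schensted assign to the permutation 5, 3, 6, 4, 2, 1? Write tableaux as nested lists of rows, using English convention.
Insert each entry of the permutation into P by Schensted row insertion, recording in Q the position of each new cell.

After inserting 5: P = [[5]].
After inserting 3: P = [[3], [5]].
After inserting 6: P = [[3, 6], [5]].
After inserting 4: P = [[3, 4], [5, 6]].
After inserting 2: P = [[2, 4], [3, 6], [5]].
After inserting 1: P = [[1, 4], [2, 6], [3], [5]].

So P = [[1, 4], [2, 6], [3], [5]], Q = [[1, 3], [2, 4], [5], [6]].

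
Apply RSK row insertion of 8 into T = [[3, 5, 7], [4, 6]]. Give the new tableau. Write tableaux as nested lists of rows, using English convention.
[[3, 5, 7, 8], [4, 6]]

8 is larger than every entry of row 1, so it is appended to row 1. The new tableau is [[3, 5, 7, 8], [4, 6]].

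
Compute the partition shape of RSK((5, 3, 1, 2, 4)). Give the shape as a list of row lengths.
Row-insert each entry into an empty tableau.

After inserting 5: P = [[5]].
After inserting 3: P = [[3], [5]].
After inserting 1: P = [[1], [3], [5]].
After inserting 2: P = [[1, 2], [3], [5]].
After inserting 4: P = [[1, 2, 4], [3], [5]].

The final insertion tableau P = [[1, 2, 4], [3], [5]] has shape [3, 1, 1].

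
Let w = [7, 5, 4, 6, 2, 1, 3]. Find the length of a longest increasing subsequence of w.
2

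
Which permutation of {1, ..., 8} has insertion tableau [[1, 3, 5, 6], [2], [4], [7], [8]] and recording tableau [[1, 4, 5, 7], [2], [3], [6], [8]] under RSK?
Reverse the RSK construction: for i from n down to 1, find the cell of Q containing i, remove the entry at that cell from P, and reverse-bump it up through P; the value ejected from row 1 is w(i).

Step i=8: Q has 8 at row 5, column 1; remove 8 from row 5 of P and reverse-bump: 8 enters row 4 and ejects 7; 7 enters row 3 and ejects 4; 4 enters row 2 and ejects 2; 2 enters row 1 and ejects 1. So w(8) = 1. P is now [[2, 3, 5, 6], [4], [7], [8]].
Step i=7: Q has 7 at row 1, column 4; remove that cell from P, ejecting 6. So w(7) = 6. P is now [[2, 3, 5], [4], [7], [8]].
Step i=6: Q has 6 at row 4, column 1; remove 8 from row 4 of P and reverse-bump: 8 enters row 3 and ejects 7; 7 enters row 2 and ejects 4; 4 enters row 1 and ejects 3. So w(6) = 3. P is now [[2, 4, 5], [7], [8]].
Step i=5: Q has 5 at row 1, column 3; remove that cell from P, ejecting 5. So w(5) = 5. P is now [[2, 4], [7], [8]].
Step i=4: Q has 4 at row 1, column 2; remove that cell from P, ejecting 4. So w(4) = 4. P is now [[2], [7], [8]].
Step i=3: Q has 3 at row 3, column 1; remove 8 from row 3 of P and reverse-bump: 8 enters row 2 and ejects 7; 7 enters row 1 and ejects 2. So w(3) = 2. P is now [[7], [8]].
Step i=2: Q has 2 at row 2, column 1; remove 8 from row 2 of P and reverse-bump: 8 enters row 1 and ejects 7. So w(2) = 7. P is now [[8]].
Step i=1: Q has 1 at row 1, column 1; remove that cell from P, ejecting 8. So w(1) = 8. P is now [].

So w = 8 7 2 4 5 3 6 1.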